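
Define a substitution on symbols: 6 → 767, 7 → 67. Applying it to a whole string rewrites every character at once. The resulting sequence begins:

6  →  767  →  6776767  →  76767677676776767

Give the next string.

Rewriting the 17 symbols of 76767677676776767 one by one yields 67 767 67 767 67 767 67 67 767 67 767 67 67 767 67 767 67; concatenated:

67767677676776767677676776767677676776767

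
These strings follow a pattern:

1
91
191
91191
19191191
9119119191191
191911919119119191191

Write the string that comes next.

This is a Fibonacci-style word recurrence s(k) = s(k−2)·s(k−1): e.g. 1·91 = 191.
So term 8 is 9119119191191·191911919119119191191.

9119119191191191911919119119191191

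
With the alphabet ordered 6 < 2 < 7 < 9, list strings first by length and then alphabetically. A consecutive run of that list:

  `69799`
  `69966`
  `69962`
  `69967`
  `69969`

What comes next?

69926

The successor of 69969 increments the rightmost position that isn't already 9 and resets every position after it to 6.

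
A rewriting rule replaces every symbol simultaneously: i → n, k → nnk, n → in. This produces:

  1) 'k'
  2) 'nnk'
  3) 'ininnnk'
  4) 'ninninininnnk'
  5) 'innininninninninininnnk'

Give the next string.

φ(innininninninninininnnk) expands symbol-by-symbol to n in in n in n in in n in in n in in n in n in n in in in nnk; joining the 23 pieces gives the next term.

nininninnininnininnininninninninininnnk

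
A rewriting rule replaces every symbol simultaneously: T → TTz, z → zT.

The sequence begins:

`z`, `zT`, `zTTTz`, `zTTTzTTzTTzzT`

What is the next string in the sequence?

φ(zTTTzTTzTTzzT) expands symbol-by-symbol to zT TTz TTz TTz zT TTz TTz zT TTz TTz zT zT TTz; joining the 13 pieces gives the next term.

zTTTzTTzTTzzTTTzTTzzTTTzTTzzTzTTTz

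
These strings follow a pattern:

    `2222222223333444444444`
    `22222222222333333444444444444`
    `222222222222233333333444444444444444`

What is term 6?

The n-th term is 2n+3 2's then 2n-2 3's then 3n 4's, where the shown terms are n = 3, 4, 5.
Setting n = 8 gives 19, 14, 24 characters in each block.

222222222222222222233333333333333444444444444444444444444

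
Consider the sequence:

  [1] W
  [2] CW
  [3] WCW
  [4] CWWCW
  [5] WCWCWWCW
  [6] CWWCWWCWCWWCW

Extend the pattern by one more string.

WCWCWWCWCWWCWWCWCWWCW

Each term (from the third on) is the two preceding terms concatenated in order: term 3 = W·CW = WCW.
So term 7 is WCWCWWCW·CWWCWWCWCWWCW.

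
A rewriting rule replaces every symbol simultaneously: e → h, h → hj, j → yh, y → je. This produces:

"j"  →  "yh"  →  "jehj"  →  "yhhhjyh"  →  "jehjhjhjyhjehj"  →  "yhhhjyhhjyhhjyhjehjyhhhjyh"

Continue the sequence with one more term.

jehjhjhjyhjehjhjyhjehjhjyhjehjyhhhjyhjehjhjhjyhjehj

Applying the rule to each of the 26 symbols of yhhhjyhhjyhhjyhjehjyhhhjyh gives the pieces je hj hj hj yh je hj hj yh je hj hj yh je hj yh h hj yh je hj hj hj yh je hj, which concatenate to the answer.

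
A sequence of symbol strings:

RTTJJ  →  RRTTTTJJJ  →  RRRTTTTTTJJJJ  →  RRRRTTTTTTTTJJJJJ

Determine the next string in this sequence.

Each string has the form R^{n} T^{2n} J^{n+1} (n = 1, 2, …).
At n = 5 the blocks have lengths 5, 10, 6.

RRRRRTTTTTTTTTTJJJJJJ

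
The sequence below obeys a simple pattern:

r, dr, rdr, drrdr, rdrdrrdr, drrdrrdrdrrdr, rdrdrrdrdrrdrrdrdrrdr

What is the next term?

drrdrrdrdrrdrrdrdrrdrdrrdrrdrdrrdr

This is a Fibonacci-style word recurrence s(k) = s(k−2)·s(k−1): e.g. r·dr = rdr.
Continuing: drrdrrdrdrrdr · rdrdrrdrdrrdrrdrdrrdr gives term 8.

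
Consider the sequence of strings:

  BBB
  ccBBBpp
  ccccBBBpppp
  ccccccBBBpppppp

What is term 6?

Every step adds cc to the front and pp to the end of the previous string.
From ccccccBBBpppppp, 2 further steps: ccccccBBBpppppp → ccccccccBBBpppppppp → (answer).

ccccccccccBBBpppppppppp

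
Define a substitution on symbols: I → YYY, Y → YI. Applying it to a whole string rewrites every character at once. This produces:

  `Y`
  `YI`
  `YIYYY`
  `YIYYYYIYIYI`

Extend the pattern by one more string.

Expanding YIYYYYIYIYI: Y→YI, I→YYY, Y→YI, Y→YI, Y→YI, Y→YI, I→YYY, Y→YI, I→YYY, Y→YI, I→YYY. Concatenated: YI YYY YI YI YI YI YYY YI YYY YI YYY.

YIYYYYIYIYIYIYYYYIYYYYIYYY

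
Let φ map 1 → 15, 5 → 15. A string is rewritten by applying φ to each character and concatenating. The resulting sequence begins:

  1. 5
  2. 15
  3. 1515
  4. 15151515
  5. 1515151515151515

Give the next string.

φ(1515151515151515) expands symbol-by-symbol to 15 15 15 15 15 15 15 15 15 15 15 15 15 15 15 15; joining the 16 pieces gives the next term.

15151515151515151515151515151515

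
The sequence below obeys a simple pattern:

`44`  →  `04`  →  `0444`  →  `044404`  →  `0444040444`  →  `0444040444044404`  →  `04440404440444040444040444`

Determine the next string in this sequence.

Each term (from the third on) is the previous term followed by the one before it: term 3 = 04·44 = 0444.
Continuing: 04440404440444040444040444 · 0444040444044404 gives term 8.

044404044404440404440404440444040444044404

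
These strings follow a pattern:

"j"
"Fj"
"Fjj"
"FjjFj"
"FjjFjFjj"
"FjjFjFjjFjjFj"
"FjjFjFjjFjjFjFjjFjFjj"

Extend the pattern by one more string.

FjjFjFjjFjjFjFjjFjFjjFjjFjFjjFjjFj

This is a Fibonacci-style word recurrence s(k) = s(k−1)·s(k−2): e.g. Fj·j = Fjj.
The next term joins FjjFjFjjFjjFjFjjFjFjj and FjjFjFjjFjjFj.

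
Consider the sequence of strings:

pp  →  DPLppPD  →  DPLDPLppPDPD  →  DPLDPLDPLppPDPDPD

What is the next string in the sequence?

Each term wraps the previous one in DPL on the left and PD on the right.
So the next term is DPL·DPLDPLDPLppPDPDPD·PD.

DPLDPLDPLDPLppPDPDPDPD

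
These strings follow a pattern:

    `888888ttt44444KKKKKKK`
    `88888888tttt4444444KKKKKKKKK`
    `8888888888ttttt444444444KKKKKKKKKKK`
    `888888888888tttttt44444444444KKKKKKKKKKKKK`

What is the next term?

Reading off run lengths: 8 runs 6, 8, 10, 12; t runs 3, 4, 5, 6; 4 runs 5, 7, 9, 11; K runs 7, 9, 11, 13 — each is linear in n, where the shown terms are n = 3, 4, 5, 6.
At n = 7 the blocks have lengths 14, 7, 13, 15.

88888888888888ttttttt4444444444444KKKKKKKKKKKKKKK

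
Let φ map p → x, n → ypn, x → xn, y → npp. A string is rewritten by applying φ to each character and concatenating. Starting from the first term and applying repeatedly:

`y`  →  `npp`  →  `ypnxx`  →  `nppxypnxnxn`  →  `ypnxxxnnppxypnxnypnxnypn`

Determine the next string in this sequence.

Applying the rule to each of the 24 symbols of ypnxxxnnppxypnxnypnxnypn gives the pieces npp x ypn xn xn xn ypn ypn x x xn npp x ypn xn ypn npp x ypn xn ypn npp x ypn, which concatenate to the answer.

nppxypnxnxnxnypnypnxxxnnppxypnxnypnnppxypnxnypnnppxypn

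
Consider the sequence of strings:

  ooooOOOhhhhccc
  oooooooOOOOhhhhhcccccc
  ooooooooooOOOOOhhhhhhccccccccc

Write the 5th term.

The n-th term is 3n+1 o's then n+2 O's then n+3 h's then 3n c's (n = 1, 2, …).
Setting n = 5 gives 16, 7, 8, 15 characters in each block.

ooooooooooooooooOOOOOOOhhhhhhhhccccccccccccccc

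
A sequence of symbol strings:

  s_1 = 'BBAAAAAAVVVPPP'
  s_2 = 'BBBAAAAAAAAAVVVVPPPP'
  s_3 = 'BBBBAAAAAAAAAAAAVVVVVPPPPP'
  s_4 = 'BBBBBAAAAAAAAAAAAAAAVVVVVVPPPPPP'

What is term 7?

Each string has the form B^{n} A^{3n} V^{n+1} P^{n+1}, where the shown terms are n = 2, 3, 4, 5.
At n = 8 the blocks have lengths 8, 24, 9, 9.

BBBBBBBBAAAAAAAAAAAAAAAAAAAAAAAAVVVVVVVVVPPPPPPPPP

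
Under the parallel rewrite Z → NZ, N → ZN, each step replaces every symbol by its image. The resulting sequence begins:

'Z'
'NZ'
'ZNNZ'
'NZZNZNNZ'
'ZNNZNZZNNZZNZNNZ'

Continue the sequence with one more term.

φ(ZNNZNZZNNZZNZNNZ) expands symbol-by-symbol to NZ ZN ZN NZ ZN NZ NZ ZN ZN NZ NZ ZN NZ ZN ZN NZ; joining the 16 pieces gives the next term.

NZZNZNNZZNNZNZZNZNNZNZZNNZZNZNNZ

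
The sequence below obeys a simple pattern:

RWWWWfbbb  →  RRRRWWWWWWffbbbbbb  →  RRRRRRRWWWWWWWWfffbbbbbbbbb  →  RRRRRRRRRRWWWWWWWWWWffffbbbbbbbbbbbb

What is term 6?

Each string has the form R^{3n-2} W^{2n+2} f^{n} b^{3n} (n = 1, 2, …).
Setting n = 6 gives 16, 14, 6, 18 characters in each block.

RRRRRRRRRRRRRRRRWWWWWWWWWWWWWWffffffbbbbbbbbbbbbbbbbbb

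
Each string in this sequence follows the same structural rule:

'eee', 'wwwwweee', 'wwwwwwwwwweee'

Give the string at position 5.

wwwwwwwwwwwwwwwwwwwweee

Each term is the previous one with wwwww prepended.
From wwwwwwwwwweee, 2 further steps: wwwwwwwwwweee → wwwwwwwwwwwwwwweee → (answer).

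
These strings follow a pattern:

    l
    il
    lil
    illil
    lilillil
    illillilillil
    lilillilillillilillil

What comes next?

illillilillillilillilillillilillil

Each term (from the third on) is the two preceding terms concatenated in order: term 3 = l·il = lil.
Continuing: illillilillil · lilillilillillilillil gives term 8.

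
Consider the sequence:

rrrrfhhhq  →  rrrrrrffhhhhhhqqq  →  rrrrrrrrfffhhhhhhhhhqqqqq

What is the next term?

rrrrrrrrrrffffhhhhhhhhhhhhqqqqqqq

The n-th term is 2n+2 r's then n f's then 3n h's then 2n-1 q's (n = 1, 2, …).
Setting n = 4 gives 10, 4, 12, 7 characters in each block.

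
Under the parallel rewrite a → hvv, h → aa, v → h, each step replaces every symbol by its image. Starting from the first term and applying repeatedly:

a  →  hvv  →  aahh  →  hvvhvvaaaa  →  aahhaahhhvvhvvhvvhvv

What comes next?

φ(aahhaahhhvvhvvhvvhvv) expands symbol-by-symbol to hvv hvv aa aa hvv hvv aa aa aa h h aa h h aa h h aa h h; joining the 20 pieces gives the next term.

hvvhvvaaaahvvhvvaaaaaahhaahhaahhaahh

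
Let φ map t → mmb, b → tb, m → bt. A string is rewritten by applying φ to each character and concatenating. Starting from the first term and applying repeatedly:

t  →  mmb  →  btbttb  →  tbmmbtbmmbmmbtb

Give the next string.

Replace each of the 15 characters of tbmmbtbmmbmmbtb in place — mmb tb bt bt tb mmb tb bt bt tb bt bt tb mmb tb — and concatenate.

mmbtbbtbttbmmbtbbtbttbbtbttbmmbtb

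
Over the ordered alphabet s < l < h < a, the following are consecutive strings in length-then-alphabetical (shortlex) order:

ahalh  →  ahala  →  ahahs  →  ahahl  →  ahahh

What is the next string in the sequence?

Find the rightmost character of ahahh below a, bump it to the next letter, and reset everything to its right to s.

ahaha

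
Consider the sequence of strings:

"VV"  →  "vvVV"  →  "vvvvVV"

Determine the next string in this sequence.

vvvvvvVV

Each term is the previous one with vv prepended.
So the next term is vv·vvvvVV.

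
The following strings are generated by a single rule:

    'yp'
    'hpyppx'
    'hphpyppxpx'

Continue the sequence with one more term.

Every step adds hp to the front and px to the end of the previous string.
So the next term is hp·hphpyppxpx·px.

hphphpyppxpxpx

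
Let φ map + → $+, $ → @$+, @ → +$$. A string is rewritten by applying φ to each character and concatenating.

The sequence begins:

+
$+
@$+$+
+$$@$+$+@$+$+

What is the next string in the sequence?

$+@$+@$++$$@$+$+@$+$++$$@$+$+@$+$+

Applying the rule to each of the 13 symbols of +$$@$+$+@$+$+ gives the pieces $+ @$+ @$+ +$$ @$+ $+ @$+ $+ +$$ @$+ $+ @$+ $+, which concatenate to the answer.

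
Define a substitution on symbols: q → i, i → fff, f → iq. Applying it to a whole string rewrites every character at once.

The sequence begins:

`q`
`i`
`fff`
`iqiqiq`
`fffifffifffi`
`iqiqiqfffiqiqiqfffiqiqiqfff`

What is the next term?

fffifffifffiiqiqiqfffifffifffiiqiqiqfffifffifffiiqiqiq

φ(iqiqiqfffiqiqiqfffiqiqiqfff) expands symbol-by-symbol to fff i fff i fff i iq iq iq fff i fff i fff i iq iq iq fff i fff i fff i iq iq iq; joining the 27 pieces gives the next term.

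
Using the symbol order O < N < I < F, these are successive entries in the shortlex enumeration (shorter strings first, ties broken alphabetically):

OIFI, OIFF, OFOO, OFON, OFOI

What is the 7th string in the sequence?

Advancing 2 positions from OFOI through OFOI → OFOF reaches term 7.

OFNO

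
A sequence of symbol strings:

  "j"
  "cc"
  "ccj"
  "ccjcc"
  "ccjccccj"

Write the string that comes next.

ccjccccjccjcc

This is a Fibonacci-style word recurrence s(k) = s(k−1)·s(k−2): e.g. cc·j = ccj.
Continuing: ccjccccj · ccjcc gives term 6.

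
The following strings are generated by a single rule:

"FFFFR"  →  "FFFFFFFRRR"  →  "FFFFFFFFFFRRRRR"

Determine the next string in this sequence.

The n-th term is 3n+1 F's then 2n-1 R's (n = 1, 2, …).
For the next term, n = 4, so the run lengths are 13, 7.

FFFFFFFFFFFFFRRRRRRR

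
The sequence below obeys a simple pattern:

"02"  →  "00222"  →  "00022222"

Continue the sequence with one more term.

The n-th term is n 0's then 2n-1 2's (n = 1, 2, …).
For the next term, n = 4, so the run lengths are 4, 7.

00002222222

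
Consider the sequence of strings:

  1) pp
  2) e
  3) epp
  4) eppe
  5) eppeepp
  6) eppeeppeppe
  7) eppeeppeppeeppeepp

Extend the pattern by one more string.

eppeeppeppeeppeeppeppeeppeppe

Each term (from the third on) is the previous term followed by the one before it: term 3 = e·pp = epp.
Continuing: eppeeppeppeeppeepp · eppeeppeppe gives term 8.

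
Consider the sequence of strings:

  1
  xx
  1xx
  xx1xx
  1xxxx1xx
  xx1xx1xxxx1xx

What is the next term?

1xxxx1xxxx1xx1xxxx1xx

This is a Fibonacci-style word recurrence s(k) = s(k−2)·s(k−1): e.g. 1·xx = 1xx.
The next term joins 1xxxx1xx and xx1xx1xxxx1xx.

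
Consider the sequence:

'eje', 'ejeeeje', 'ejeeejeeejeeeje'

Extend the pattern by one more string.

s(k+1) = s(k)·e·s(k) — each term doubles the last with 'e' between the halves.
So the next term is two copies of ejeeejeeejeeeje with 'e' between the halves.

ejeeejeeejeeejeeejeeejeeejeeeje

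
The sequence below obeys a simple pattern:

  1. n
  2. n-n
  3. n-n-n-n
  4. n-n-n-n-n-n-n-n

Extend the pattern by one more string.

Every step duplicates the string with '-' between the halves.
One more doubling of n-n-n-n-n-n-n-n gives the answer.

n-n-n-n-n-n-n-n-n-n-n-n-n-n-n-n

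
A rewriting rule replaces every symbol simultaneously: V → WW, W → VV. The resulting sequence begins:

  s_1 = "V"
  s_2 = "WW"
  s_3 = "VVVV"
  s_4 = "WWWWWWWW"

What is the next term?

VVVVVVVVVVVVVVVV

Rewriting each symbol of WWWWWWWW: W→VV, W→VV, W→VV, W→VV, W→VV, W→VV, W→VV, W→VV, which concatenates to VV VV VV VV VV VV VV VV.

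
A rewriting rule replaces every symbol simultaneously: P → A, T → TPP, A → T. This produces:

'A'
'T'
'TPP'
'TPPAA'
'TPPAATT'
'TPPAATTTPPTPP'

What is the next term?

Rewriting the 13 symbols of TPPAATTTPPTPP one by one yields TPP A A T T TPP TPP TPP A A TPP A A; concatenated:

TPPAATTTPPTPPTPPAATPPAA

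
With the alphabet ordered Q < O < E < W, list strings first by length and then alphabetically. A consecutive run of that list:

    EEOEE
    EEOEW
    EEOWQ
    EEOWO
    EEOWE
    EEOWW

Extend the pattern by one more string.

EEEQQ

Treat EEOWW as a base-4 numeral over the given alphabet and add one, carrying through any trailing W's.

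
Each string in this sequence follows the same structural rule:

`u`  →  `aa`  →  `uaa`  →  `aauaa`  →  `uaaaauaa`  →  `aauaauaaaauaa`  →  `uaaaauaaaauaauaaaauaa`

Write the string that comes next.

This is a Fibonacci-style word recurrence s(k) = s(k−2)·s(k−1): e.g. u·aa = uaa.
So term 8 is aauaauaaaauaa·uaaaauaaaauaauaaaauaa.

aauaauaaaauaauaaaauaaaauaauaaaauaa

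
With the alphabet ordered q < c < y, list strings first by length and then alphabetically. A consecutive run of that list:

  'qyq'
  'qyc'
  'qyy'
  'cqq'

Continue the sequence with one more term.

cqc

Find the rightmost character of cqq below y, bump it to the next letter, and reset everything to its right to q.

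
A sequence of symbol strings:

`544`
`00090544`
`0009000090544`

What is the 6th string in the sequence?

0009000090000900009000090544

Every step adds 00090 at the front: s(k+1) = 00090·s(k).
From 0009000090544, 3 further steps: 0009000090544 → 000900009000090544 → 00090000900009000090544 → (answer).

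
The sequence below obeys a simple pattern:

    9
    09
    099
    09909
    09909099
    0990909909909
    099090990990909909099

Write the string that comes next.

0990909909909099090990990909909909

This is a Fibonacci-style word recurrence s(k) = s(k−1)·s(k−2): e.g. 09·9 = 099.
The next term joins 099090990990909909099 and 0990909909909.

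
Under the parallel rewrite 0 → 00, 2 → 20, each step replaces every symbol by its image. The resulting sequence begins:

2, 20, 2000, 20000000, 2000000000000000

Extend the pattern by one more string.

20000000000000000000000000000000

Replace each of the 16 characters of 2000000000000000 in place — 20 00 00 00 00 00 00 00 00 00 00 00 00 00 00 00 — and concatenate.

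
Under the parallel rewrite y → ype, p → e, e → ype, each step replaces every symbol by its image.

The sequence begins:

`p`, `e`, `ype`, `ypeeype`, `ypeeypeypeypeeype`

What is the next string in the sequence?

Rewriting the 17 symbols of ypeeypeypeypeeype one by one yields ype e ype ype ype e ype ype e ype ype e ype ype ype e ype; concatenated:

ypeeypeypeypeeypeypeeypeypeeypeypeypeeype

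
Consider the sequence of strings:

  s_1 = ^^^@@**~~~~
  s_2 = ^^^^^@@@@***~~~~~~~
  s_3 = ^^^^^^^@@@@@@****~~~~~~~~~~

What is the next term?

Term n consists of 2n+1 ^'s, followed by 2n @'s, followed by n+1 *'s, followed by 3n+1 ~'s (n = 1, 2, …).
For the next term, n = 4, so the run lengths are 9, 8, 5, 13.

^^^^^^^^^@@@@@@@@*****~~~~~~~~~~~~~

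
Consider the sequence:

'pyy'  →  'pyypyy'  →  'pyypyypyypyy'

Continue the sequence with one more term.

pyypyypyypyypyypyypyypyy

s(k+1) = s(k)·s(k) — each term doubles the last.
So the next term is two copies of pyypyypyypyy.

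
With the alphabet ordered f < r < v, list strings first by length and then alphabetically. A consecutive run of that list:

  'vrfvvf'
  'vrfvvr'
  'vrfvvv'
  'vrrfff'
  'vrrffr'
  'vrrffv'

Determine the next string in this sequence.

vrrfrf

Find the rightmost character of vrrffv below v, bump it to the next letter, and reset everything to its right to f.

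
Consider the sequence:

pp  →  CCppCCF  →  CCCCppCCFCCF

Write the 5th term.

Each term wraps the previous one in CC on the left and CCF on the right.
From CCCCppCCFCCF, 2 further steps: CCCCppCCFCCF → CCCCCCppCCFCCFCCF → (answer).

CCCCCCCCppCCFCCFCCFCCF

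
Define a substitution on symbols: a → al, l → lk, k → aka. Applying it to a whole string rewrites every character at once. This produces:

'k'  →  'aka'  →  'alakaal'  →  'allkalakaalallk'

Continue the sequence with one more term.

Rewriting the 15 symbols of allkalakaalallk one by one yields al lk lk aka al lk al aka al al lk al lk lk aka; concatenated:

allklkakaallkalakaalallkallklkaka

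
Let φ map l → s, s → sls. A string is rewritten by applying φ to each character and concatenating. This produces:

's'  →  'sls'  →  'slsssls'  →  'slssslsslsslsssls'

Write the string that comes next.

Applying the rule to each of the 17 symbols of slssslsslsslsssls gives the pieces sls s sls sls sls s sls sls s sls sls s sls sls sls s sls, which concatenate to the answer.

slssslsslsslssslsslssslsslssslsslsslsssls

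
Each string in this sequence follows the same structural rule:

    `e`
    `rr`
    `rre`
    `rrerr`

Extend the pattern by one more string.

rrerrrre

Each term (from the third on) is the previous term followed by the one before it: term 3 = rr·e = rre.
The next term joins rrerr and rre.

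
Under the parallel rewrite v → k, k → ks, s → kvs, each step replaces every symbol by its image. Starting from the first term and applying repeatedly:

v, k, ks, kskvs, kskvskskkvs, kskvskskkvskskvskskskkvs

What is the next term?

Rewriting the 24 symbols of kskvskskkvskskvskskskkvs one by one yields ks kvs ks k kvs ks kvs ks ks k kvs ks kvs ks k kvs ks kvs ks kvs ks ks k kvs; concatenated:

kskvskskkvskskvskskskkvskskvskskkvskskvskskvskskskkvs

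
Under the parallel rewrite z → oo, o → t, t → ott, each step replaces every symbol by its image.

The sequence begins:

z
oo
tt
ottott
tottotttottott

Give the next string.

otttottotttottottotttottotttottott

φ(tottotttottott) expands symbol-by-symbol to ott t ott ott t ott ott ott t ott ott t ott ott; joining the 14 pieces gives the next term.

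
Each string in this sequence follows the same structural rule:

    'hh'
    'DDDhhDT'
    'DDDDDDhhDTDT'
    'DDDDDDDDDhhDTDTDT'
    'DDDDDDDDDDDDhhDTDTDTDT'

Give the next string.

DDDDDDDDDDDDDDDhhDTDTDTDTDT

s(k+1) = DDD·s(k)·DT, so each term gains DDD as a prefix and DT as a suffix.
One more step from DDDDDDDDDDDDhhDTDTDTDT gives the answer.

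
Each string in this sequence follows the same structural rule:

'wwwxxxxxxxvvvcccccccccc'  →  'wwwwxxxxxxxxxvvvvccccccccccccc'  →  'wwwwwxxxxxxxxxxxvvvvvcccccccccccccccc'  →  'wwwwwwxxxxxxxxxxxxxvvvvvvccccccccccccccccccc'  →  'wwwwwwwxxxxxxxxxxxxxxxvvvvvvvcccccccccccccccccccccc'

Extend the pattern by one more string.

wwwwwwwwxxxxxxxxxxxxxxxxxvvvvvvvvccccccccccccccccccccccccc

The n-th term is n w's then 2n+1 x's then n v's then 3n+1 c's, where the shown terms are n = 3, 4, 5, 6, 7.
At n = 8 the blocks have lengths 8, 17, 8, 25.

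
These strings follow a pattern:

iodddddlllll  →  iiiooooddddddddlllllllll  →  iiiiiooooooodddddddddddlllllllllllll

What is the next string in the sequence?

Term n consists of 2n-1 i's, followed by 3n-2 o's, followed by 3n+2 d's, followed by 4n+1 l's (n = 1, 2, …).
At n = 4 the blocks have lengths 7, 10, 14, 17.

iiiiiiiooooooooooddddddddddddddlllllllllllllllll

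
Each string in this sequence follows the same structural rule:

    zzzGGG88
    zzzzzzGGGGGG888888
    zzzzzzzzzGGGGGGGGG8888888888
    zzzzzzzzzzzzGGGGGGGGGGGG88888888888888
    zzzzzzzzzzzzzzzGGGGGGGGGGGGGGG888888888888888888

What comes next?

Reading off run lengths: z runs 3, 6, 9, 12, 15; G runs 3, 6, 9, 12, 15; 8 runs 2, 6, 10, 14, 18 — each is linear in n (n = 1, 2, …).
Setting n = 6 gives 18, 18, 22 characters in each block.

zzzzzzzzzzzzzzzzzzGGGGGGGGGGGGGGGGGG8888888888888888888888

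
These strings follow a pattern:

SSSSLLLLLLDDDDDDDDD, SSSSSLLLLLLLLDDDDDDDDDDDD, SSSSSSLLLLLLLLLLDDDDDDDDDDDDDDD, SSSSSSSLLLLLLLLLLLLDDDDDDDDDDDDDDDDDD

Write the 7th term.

SSSSSSSSSSLLLLLLLLLLLLLLLLLLDDDDDDDDDDDDDDDDDDDDDDDDDDD

Each string has the form S^{n+2} L^{2n+2} D^{3n+3}, where the shown terms are n = 2, 3, 4, 5.
At n = 8 the blocks have lengths 10, 18, 27.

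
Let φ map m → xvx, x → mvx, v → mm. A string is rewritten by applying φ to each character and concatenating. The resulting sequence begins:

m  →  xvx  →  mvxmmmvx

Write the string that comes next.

Expanding mvxmmmvx: m→xvx, v→mm, x→mvx, m→xvx, m→xvx, m→xvx, v→mm, x→mvx. Concatenated: xvx mm mvx xvx xvx xvx mm mvx.

xvxmmmvxxvxxvxxvxmmmvx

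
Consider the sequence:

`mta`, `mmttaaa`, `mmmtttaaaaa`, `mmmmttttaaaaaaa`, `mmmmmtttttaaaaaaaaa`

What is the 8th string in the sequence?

mmmmmmmmttttttttaaaaaaaaaaaaaaa

Term n consists of n m's, followed by n t's, followed by 2n-1 a's (n = 1, 2, …).
At n = 8 the blocks have lengths 8, 8, 15.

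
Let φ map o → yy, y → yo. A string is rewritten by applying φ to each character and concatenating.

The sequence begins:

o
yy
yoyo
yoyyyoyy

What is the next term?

Rewriting each symbol of yoyyyoyy: y→yo, o→yy, y→yo, y→yo, y→yo, o→yy, y→yo, y→yo, which concatenates to yo yy yo yo yo yy yo yo.

yoyyyoyoyoyyyoyo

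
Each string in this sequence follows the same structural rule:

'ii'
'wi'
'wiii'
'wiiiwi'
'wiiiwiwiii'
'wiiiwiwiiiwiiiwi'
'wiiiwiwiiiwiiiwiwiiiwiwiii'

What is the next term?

Each term (from the third on) is the previous term followed by the one before it: term 3 = wi·ii = wiii.
The next term joins wiiiwiwiiiwiiiwiwiiiwiwiii and wiiiwiwiiiwiiiwi.

wiiiwiwiiiwiiiwiwiiiwiwiiiwiiiwiwiiiwiiiwi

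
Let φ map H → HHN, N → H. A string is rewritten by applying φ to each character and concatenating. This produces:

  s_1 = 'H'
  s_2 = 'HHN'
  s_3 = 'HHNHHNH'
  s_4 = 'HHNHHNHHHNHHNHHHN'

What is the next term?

Rewriting the 17 symbols of HHNHHNHHHNHHNHHHN one by one yields HHN HHN H HHN HHN H HHN HHN HHN H HHN HHN H HHN HHN HHN H; concatenated:

HHNHHNHHHNHHNHHHNHHNHHNHHHNHHNHHHNHHNHHNH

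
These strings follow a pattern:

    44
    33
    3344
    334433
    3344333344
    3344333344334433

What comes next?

33443333443344333344333344

From term 3 onward, concatenate the last term with the second-to-last: 33·44 = 3344, 3344·33 = 334433, …
Continuing: 3344333344334433 · 3344333344 gives term 7.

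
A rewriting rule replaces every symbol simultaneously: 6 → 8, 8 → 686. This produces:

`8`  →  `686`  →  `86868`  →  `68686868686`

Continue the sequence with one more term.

868686868686868686868

Apply φ to 68686868686 symbol by symbol: 6→8, 8→686, 6→8, 8→686, 6→8, 8→686, 6→8, 8→686, 6→8, 8→686, 6→8; joined: 8 686 8 686 8 686 8 686 8 686 8.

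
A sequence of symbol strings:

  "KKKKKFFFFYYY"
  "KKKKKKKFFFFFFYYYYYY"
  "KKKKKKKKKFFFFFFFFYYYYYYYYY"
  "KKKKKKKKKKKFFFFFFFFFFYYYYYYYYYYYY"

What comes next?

KKKKKKKKKKKKKFFFFFFFFFFFFYYYYYYYYYYYYYYY

Term n consists of 2n+3 K's, followed by 2n+2 F's, followed by 3n Y's (n = 1, 2, …).
For the next term, n = 5, so the run lengths are 13, 12, 15.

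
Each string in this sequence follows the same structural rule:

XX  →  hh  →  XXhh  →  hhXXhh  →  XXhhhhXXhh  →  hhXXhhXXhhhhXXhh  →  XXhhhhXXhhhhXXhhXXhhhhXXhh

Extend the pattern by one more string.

From term 3 onward, concatenate the second-to-last term with the last: XX·hh = XXhh, hh·XXhh = hhXXhh, …
So term 8 is hhXXhhXXhhhhXXhh·XXhhhhXXhhhhXXhhXXhhhhXXhh.

hhXXhhXXhhhhXXhhXXhhhhXXhhhhXXhhXXhhhhXXhh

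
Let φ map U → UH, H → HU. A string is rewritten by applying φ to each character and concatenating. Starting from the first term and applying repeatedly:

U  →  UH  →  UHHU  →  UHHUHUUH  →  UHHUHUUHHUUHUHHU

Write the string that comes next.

Replace each of the 16 characters of UHHUHUUHHUUHUHHU in place — UH HU HU UH HU UH UH HU HU UH UH HU UH HU HU UH — and concatenate.

UHHUHUUHHUUHUHHUHUUHUHHUUHHUHUUH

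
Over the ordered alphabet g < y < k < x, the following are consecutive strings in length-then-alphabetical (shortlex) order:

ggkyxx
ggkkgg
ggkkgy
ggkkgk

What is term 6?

ggkkyg

Continuing the enumeration 2 steps past ggkkgk: ggkkgk → ggkkgx → (answer).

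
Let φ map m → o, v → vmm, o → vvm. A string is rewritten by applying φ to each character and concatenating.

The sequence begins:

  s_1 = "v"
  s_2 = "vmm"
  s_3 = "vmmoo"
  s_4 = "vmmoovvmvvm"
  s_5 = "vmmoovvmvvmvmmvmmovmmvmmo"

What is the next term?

φ(vmmoovvmvvmvmmvmmovmmvmmo) expands symbol-by-symbol to vmm o o vvm vvm vmm vmm o vmm vmm o vmm o o vmm o o vvm vmm o o vmm o o vvm; joining the 25 pieces gives the next term.

vmmoovvmvvmvmmvmmovmmvmmovmmoovmmoovvmvmmoovmmoovvm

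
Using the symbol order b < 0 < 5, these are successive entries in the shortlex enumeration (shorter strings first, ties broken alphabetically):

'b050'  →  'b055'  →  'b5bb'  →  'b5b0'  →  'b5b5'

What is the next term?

Find the rightmost character of b5b5 below 5, bump it to the next letter, and reset everything to its right to b.

b50b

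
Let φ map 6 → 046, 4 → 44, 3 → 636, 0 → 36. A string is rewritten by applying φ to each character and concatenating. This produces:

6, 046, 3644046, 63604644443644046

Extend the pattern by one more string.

Rewriting the 17 symbols of 63604644443644046 one by one yields 046 636 046 36 44 046 44 44 44 44 636 046 44 44 36 44 046; concatenated:

04663604636440464444444463604644443644046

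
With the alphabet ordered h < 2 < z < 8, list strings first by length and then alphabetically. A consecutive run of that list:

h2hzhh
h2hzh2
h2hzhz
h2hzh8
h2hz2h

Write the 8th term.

h2hz28

Continuing the enumeration 3 steps past h2hz2h: h2hz2h → h2hz22 → h2hz2z → (answer).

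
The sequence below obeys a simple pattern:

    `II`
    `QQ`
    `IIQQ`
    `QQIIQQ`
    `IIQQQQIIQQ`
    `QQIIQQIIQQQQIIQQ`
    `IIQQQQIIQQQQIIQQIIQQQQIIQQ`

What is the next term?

This is a Fibonacci-style word recurrence s(k) = s(k−2)·s(k−1): e.g. II·QQ = IIQQ.
The next term joins QQIIQQIIQQQQIIQQ and IIQQQQIIQQQQIIQQIIQQQQIIQQ.

QQIIQQIIQQQQIIQQIIQQQQIIQQQQIIQQIIQQQQIIQQ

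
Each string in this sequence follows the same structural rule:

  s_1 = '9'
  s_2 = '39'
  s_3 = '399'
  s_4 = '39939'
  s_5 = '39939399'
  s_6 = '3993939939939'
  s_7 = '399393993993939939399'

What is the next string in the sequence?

Each term (from the third on) is the previous term followed by the one before it: term 3 = 39·9 = 399.
So term 8 is 399393993993939939399·3993939939939.

3993939939939399393993993939939939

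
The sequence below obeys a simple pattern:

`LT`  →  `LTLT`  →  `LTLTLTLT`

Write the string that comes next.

Each string is two copies of the previous one concatenated.
Doubling LTLTLTLT:

LTLTLTLTLTLTLTLT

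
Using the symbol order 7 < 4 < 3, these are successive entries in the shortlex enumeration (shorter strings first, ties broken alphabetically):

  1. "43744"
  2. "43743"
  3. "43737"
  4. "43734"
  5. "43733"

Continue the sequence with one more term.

The successor of 43733 increments the rightmost position that isn't already 3 and resets every position after it to 7.

43477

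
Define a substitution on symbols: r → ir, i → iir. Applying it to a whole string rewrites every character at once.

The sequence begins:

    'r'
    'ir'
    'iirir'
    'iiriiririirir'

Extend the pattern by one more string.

Rewriting the 13 symbols of iiriiririirir one by one yields iir iir ir iir iir ir iir ir iir iir ir iir ir; concatenated:

iiriiririiriiririiririiriiririirir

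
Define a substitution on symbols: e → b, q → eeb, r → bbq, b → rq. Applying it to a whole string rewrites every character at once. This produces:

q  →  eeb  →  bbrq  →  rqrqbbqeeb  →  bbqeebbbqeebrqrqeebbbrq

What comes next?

Rewriting the 23 symbols of bbqeebbbqeebrqrqeebbbrq one by one yields rq rq eeb b b rq rq rq eeb b b rq bbq eeb bbq eeb b b rq rq rq bbq eeb; concatenated:

rqrqeebbbrqrqrqeebbbrqbbqeebbbqeebbbrqrqrqbbqeeb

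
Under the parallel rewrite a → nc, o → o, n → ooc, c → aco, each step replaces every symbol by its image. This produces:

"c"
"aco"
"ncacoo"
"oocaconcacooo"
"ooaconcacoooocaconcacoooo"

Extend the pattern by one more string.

φ(ooaconcacoooocaconcacoooo) expands symbol-by-symbol to o o nc aco o ooc aco nc aco o o o o aco nc aco o ooc aco nc aco o o o o; joining the 25 pieces gives the next term.

ooncacoooocaconcacoooooaconcacoooocaconcacooooo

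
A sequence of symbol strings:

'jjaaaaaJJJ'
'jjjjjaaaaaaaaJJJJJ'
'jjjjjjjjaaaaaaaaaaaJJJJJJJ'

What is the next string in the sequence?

jjjjjjjjjjjaaaaaaaaaaaaaaJJJJJJJJJ

Reading off run lengths: j runs 2, 5, 8; a runs 5, 8, 11; J runs 3, 5, 7 — each is linear in n (n = 1, 2, …).
Setting n = 4 gives 11, 14, 9 characters in each block.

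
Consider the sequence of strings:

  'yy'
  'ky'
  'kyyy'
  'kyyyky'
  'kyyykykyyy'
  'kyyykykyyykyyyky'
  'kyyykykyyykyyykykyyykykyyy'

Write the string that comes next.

Each term (from the third on) is the previous term followed by the one before it: term 3 = ky·yy = kyyy.
The next term joins kyyykykyyykyyykykyyykykyyy and kyyykykyyykyyyky.

kyyykykyyykyyykykyyykykyyykyyykykyyykyyyky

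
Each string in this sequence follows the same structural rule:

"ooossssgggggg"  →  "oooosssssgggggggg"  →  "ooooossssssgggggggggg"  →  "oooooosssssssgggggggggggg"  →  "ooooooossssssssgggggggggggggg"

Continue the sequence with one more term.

oooooooosssssssssgggggggggggggggg

The n-th term is n o's then n+1 s's then 2n g's, where the shown terms are n = 3, 4, 5, 6, 7.
For the next term, n = 8, so the run lengths are 8, 9, 16.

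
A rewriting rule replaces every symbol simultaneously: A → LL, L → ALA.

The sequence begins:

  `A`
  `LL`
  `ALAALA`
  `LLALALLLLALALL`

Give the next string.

ALAALALLALALLALAALAALAALALLALALLALAALA

Replace each of the 14 characters of LLALALLLLALALL in place — ALA ALA LL ALA LL ALA ALA ALA ALA LL ALA LL ALA ALA — and concatenate.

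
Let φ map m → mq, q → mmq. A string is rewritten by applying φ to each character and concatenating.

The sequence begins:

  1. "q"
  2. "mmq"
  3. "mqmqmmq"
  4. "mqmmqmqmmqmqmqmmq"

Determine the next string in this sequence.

Applying the rule to each of the 17 symbols of mqmmqmqmmqmqmqmmq gives the pieces mq mmq mq mq mmq mq mmq mq mq mmq mq mmq mq mmq mq mq mmq, which concatenate to the answer.

mqmmqmqmqmmqmqmmqmqmqmmqmqmmqmqmmqmqmqmmq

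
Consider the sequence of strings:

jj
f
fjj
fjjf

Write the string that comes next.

fjjffjj

Each term (from the third on) is the previous term followed by the one before it: term 3 = f·jj = fjj.
Continuing: fjjf · fjj gives term 5.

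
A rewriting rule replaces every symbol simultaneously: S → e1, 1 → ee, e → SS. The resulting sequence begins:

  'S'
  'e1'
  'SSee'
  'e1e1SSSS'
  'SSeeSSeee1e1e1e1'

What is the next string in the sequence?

e1e1SSSSe1e1SSSSSSeeSSeeSSeeSSee

Applying the rule to each of the 16 symbols of SSeeSSeee1e1e1e1 gives the pieces e1 e1 SS SS e1 e1 SS SS SS ee SS ee SS ee SS ee, which concatenate to the answer.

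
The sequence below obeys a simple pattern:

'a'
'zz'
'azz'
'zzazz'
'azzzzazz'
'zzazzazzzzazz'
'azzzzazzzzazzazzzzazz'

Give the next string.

From term 3 onward, concatenate the second-to-last term with the last: a·zz = azz, zz·azz = zzazz, …
So term 8 is zzazzazzzzazz·azzzzazzzzazzazzzzazz.

zzazzazzzzazzazzzzazzzzazzazzzzazz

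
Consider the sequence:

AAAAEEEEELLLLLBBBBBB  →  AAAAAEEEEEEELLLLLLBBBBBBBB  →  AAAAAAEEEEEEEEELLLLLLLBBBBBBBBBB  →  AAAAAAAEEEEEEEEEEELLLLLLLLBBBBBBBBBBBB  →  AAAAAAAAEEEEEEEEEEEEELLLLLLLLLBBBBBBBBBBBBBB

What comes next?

AAAAAAAAAEEEEEEEEEEEEEEELLLLLLLLLLBBBBBBBBBBBBBBBB

Term n consists of n+1 A's, followed by 2n-1 E's, followed by n+2 L's, followed by 2n B's, where the shown terms are n = 3, 4, 5, 6, 7.
Setting n = 8 gives 9, 15, 10, 16 characters in each block.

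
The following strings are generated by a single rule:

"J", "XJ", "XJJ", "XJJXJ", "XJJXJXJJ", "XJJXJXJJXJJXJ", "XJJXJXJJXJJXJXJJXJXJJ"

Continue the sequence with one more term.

This is a Fibonacci-style word recurrence s(k) = s(k−1)·s(k−2): e.g. XJ·J = XJJ.
So term 8 is XJJXJXJJXJJXJXJJXJXJJ·XJJXJXJJXJJXJ.

XJJXJXJJXJJXJXJJXJXJJXJJXJXJJXJJXJ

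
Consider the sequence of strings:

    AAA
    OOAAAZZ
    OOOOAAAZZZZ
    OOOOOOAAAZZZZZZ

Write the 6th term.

OOOOOOOOOOAAAZZZZZZZZZZ

Every step adds OO to the front and ZZ to the end of the previous string.
From OOOOOOAAAZZZZZZ, 2 further steps: OOOOOOAAAZZZZZZ → OOOOOOOOAAAZZZZZZZZ → (answer).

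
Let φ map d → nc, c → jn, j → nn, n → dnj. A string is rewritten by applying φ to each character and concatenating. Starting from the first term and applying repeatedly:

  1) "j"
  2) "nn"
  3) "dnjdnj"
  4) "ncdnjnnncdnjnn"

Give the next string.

Rewriting the 14 symbols of ncdnjnnncdnjnn one by one yields dnj jn nc dnj nn dnj dnj dnj jn nc dnj nn dnj dnj; concatenated:

dnjjnncdnjnndnjdnjdnjjnncdnjnndnjdnj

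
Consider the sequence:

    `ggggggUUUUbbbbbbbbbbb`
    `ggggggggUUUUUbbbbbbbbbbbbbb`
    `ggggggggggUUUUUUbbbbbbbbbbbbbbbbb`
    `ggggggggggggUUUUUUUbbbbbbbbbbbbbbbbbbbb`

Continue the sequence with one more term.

ggggggggggggggUUUUUUUUbbbbbbbbbbbbbbbbbbbbbbb

The n-th term is 2n g's then n+1 U's then 3n+2 b's, where the shown terms are n = 3, 4, 5, 6.
At n = 7 the blocks have lengths 14, 8, 23.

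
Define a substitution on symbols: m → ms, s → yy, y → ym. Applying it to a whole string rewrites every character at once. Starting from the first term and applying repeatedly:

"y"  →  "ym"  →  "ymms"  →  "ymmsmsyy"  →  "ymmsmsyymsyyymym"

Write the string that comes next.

Rewriting the 16 symbols of ymmsmsyymsyyymym one by one yields ym ms ms yy ms yy ym ym ms yy ym ym ym ms ym ms; concatenated:

ymmsmsyymsyyymymmsyyymymymmsymms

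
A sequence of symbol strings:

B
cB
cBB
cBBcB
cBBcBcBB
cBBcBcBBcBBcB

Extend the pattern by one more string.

Each term (from the third on) is the previous term followed by the one before it: term 3 = cB·B = cBB.
The next term joins cBBcBcBBcBBcB and cBBcBcBB.

cBBcBcBBcBBcBcBBcBcBB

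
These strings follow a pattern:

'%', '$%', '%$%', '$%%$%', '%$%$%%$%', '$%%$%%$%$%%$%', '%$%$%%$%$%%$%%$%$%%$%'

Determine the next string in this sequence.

$%%$%%$%$%%$%%$%$%%$%$%%$%%$%$%%$%

This is a Fibonacci-style word recurrence s(k) = s(k−2)·s(k−1): e.g. %·$% = %$%.
The next term joins $%%$%%$%$%%$% and %$%$%%$%$%%$%%$%$%%$%.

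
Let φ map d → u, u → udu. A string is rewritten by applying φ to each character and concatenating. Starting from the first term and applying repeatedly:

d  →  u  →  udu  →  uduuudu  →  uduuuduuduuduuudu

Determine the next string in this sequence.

Rewriting the 17 symbols of uduuuduuduuduuudu one by one yields udu u udu udu udu u udu udu u udu udu u udu udu udu u udu; concatenated:

uduuuduuduuduuuduuduuuduuduuuduuduuduuudu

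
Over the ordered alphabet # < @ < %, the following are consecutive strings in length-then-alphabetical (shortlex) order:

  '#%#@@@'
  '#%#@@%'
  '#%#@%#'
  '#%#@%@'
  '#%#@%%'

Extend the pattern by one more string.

Treat #%#@%% as a base-3 numeral over the given alphabet and add one, carrying through any trailing %'s.

#%#%##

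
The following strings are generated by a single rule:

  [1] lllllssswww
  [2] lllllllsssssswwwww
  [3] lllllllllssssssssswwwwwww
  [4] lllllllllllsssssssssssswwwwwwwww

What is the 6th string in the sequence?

lllllllllllllllsssssssssssssssssswwwwwwwwwwwww

Reading off run lengths: l runs 5, 7, 9, 11; s runs 3, 6, 9, 12; w runs 3, 5, 7, 9 — each is linear in n (n = 1, 2, …).
For term 6, n = 6, so the run lengths are 15, 18, 13.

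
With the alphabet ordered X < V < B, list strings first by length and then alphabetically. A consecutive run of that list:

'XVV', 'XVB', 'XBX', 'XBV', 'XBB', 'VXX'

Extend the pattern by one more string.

VXV

The successor of VXX increments the rightmost position that isn't already B and resets every position after it to X.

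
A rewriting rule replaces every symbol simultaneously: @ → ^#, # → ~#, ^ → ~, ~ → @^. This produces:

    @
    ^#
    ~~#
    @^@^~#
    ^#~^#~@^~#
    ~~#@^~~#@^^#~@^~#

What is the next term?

Rewriting the 17 symbols of ~~#@^~~#@^^#~@^~# one by one yields @^ @^ ~# ^# ~ @^ @^ ~# ^# ~ ~ ~# @^ ^# ~ @^ ~#; concatenated:

@^@^~#^#~@^@^~#^#~~~#@^^#~@^~#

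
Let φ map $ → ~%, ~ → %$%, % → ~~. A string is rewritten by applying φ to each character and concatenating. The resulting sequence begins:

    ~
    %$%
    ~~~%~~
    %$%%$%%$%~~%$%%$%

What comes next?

Replace each of the 17 characters of %$%%$%%$%~~%$%%$% in place — ~~ ~% ~~ ~~ ~% ~~ ~~ ~% ~~ %$% %$% ~~ ~% ~~ ~~ ~% ~~ — and concatenate.

~~~%~~~~~%~~~~~%~~%$%%$%~~~%~~~~~%~~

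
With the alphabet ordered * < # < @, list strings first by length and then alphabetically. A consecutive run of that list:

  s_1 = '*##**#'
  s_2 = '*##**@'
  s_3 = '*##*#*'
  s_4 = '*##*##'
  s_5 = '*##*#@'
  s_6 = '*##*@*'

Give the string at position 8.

*##*@@

Continuing the enumeration 2 steps past *##*@*: *##*@* → *##*@# → (answer).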